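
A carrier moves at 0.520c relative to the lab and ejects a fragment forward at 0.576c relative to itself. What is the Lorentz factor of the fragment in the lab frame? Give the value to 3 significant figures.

u_lab = (0.576 + 0.520)/(1 + 0.576×0.520) = 1.096/1.29952 = 0.843388
γ = 1/√(1 − 0.843388²) = 1.86

γ ≈ 1.86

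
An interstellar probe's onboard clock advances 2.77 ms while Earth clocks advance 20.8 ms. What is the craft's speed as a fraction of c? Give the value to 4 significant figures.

β ≈ 0.9911

γ = Δt/τ₀ = 20.8/2.77 = 7.50903
β = √(1 − 1/γ²) = √(1 − 1/7.50903²) = 0.9911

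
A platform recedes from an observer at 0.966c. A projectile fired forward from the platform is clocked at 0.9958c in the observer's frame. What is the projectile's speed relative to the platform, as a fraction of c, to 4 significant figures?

u' ≈ 0.7830c

Inverse velocity addition: u' = (u − v)/(1 − uv/c²)
= (0.9958 − 0.966)/(1 − 0.9958×0.966) = 0.02980/0.0380572 = 0.7830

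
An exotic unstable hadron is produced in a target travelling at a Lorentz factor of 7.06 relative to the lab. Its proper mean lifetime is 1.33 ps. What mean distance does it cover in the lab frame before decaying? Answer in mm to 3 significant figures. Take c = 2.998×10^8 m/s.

β = √(1 − 1/γ²) = √(1 − 1/7.06²) = 0.98992
Dilated lifetime: Δt = γτ₀ = 7.06 × 1.33 ps = 9.3898 ps
d = vΔt = 0.98992c × 9.3898 ps = 2.9678×10^8 m/s × 9.3898×10^-12 s = 2.79 mm

d ≈ 2.79 mm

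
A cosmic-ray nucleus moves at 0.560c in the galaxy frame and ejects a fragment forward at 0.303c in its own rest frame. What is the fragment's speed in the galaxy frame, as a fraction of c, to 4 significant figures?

u ≈ 0.7378c

Compose boost 2: (0.303 + 0.560)/(1 + 0.303×0.560) = 0.8630/1.16968 = 0.7378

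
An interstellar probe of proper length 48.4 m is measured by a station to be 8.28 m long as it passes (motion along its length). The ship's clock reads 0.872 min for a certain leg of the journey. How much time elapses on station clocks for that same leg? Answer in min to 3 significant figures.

Length contraction ⇒ γ = L₀/L = 48.4/8.28 = 5.8454
Time dilation: Δt = γτ₀ = 5.8454 × 0.872 min = 5.10 min

Δt ≈ 5.10 min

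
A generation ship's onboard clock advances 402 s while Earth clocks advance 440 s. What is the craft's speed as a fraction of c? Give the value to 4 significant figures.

γ = Δt/τ₀ = 440/402 = 1.09453
β = √(1 − 1/γ²) = √(1 − 1/1.09453²) = 0.4065

β ≈ 0.4065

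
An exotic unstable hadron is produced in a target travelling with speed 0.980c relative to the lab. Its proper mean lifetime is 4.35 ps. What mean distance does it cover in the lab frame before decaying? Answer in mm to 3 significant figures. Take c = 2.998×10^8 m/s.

d ≈ 6.42 mm

γ = 1/√(1 − 0.980²) = 5.0252
Dilated lifetime: Δt = γτ₀ = 5.0252 × 4.35 ps = 21.860 ps
d = vΔt = 0.980c × 21.860 ps = 2.9380×10^8 m/s × 2.1860×10^-11 s = 6.42 mm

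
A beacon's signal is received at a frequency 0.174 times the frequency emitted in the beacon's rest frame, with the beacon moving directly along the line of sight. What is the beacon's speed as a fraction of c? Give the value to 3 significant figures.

β ≈ 0.941

f_obs/f_src = √((1−β)/(1+β)) = 0.174  ⇒  (1−β)/(1+β) = 0.030276
β = |1 − D²|/(1 + D²) = |1 − 0.030276|/(1 + 0.030276) = 0.941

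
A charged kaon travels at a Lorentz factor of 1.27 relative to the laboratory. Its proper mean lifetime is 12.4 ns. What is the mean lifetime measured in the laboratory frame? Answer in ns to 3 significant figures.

γ = 1.27 (given)
Time dilation: Δt = γτ₀ = 1.27 × 12.4 ns = 15.7 ns

Δt ≈ 15.7 ns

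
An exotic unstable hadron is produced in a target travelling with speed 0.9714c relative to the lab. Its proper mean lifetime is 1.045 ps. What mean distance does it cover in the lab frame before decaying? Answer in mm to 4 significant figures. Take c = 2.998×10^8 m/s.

γ = 1/√(1 − 0.9714²) = 4.21143
Dilated lifetime: Δt = γτ₀ = 4.21143 × 1.045 ps = 4.40094 ps
d = vΔt = 0.9714c × 4.40094 ps = 2.91226×10^8 m/s × 4.40094×10^-12 s = 1.282 mm

d ≈ 1.282 mm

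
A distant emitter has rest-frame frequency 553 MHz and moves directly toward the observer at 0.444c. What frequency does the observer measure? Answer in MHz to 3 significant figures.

f_obs ≈ 891 MHz

Relativistic Doppler: f_obs = f_src √((1+β)/(1−β))
= 553 × √(1.4440/0.55600) = 553 × 1.6116 = 891 MHz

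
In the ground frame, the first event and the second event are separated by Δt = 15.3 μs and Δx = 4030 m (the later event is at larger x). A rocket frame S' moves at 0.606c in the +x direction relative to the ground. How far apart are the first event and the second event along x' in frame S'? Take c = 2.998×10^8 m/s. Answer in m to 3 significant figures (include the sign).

γ = 1/√(1 − 0.606²) = 1.2571
Δx' = γ(Δx − vΔt) = 1.2571 × (4030 m − 0.606×(2.998×10^8 m/s)×15.3×10^-6 s)
= 1.2571 × (1250.3 m) = 1570 m

Δx' ≈ 1570 m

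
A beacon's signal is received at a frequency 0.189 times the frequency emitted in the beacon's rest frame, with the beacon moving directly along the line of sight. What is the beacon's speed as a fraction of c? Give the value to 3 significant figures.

β ≈ 0.931

f_obs/f_src = √((1−β)/(1+β)) = 0.189  ⇒  (1−β)/(1+β) = 0.035721
β = |1 − D²|/(1 + D²) = |1 − 0.035721|/(1 + 0.035721) = 0.931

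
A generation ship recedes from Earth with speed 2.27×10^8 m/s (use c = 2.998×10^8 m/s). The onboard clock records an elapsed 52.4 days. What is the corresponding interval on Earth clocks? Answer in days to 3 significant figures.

β = v/c = 2.27×10^8 / 2.998×10^8 = 0.75717
γ = 1/√(1 − 0.75717²) = 1.5309
Time dilation: Δt = γτ₀ = 1.5309 × 52.4 days = 80.2 days

Δt ≈ 80.2 days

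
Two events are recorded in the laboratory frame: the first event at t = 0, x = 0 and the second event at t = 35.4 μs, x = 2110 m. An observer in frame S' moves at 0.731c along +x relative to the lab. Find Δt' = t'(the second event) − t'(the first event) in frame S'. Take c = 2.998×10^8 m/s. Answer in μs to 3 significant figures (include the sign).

Δt' ≈ 44.3 μs

γ = 1/√(1 − 0.731²) = 1.4655
Δt' = γ(Δt − vΔx/c²) = 1.4655 × (35.4 μs − 0.731×2110 m / (2.998×10^8 m/s))
= 1.4655 × (30.255 μs) = 44.3 μs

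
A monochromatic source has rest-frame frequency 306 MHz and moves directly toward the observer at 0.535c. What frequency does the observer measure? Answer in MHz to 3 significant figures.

Relativistic Doppler: f_obs = f_src √((1+β)/(1−β))
= 306 × √(1.5350/0.46500) = 306 × 1.8169 = 556 MHz

f_obs ≈ 556 MHz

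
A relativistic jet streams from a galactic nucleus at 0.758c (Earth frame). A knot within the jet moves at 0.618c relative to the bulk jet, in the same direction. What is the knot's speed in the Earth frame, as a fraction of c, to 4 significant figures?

Relativistic velocity addition: u = (u' + v)/(1 + u'v/c²)
= (0.618 + 0.758)/(1 + 0.618×0.758) = 1.376/1.46844 = 0.9370

u ≈ 0.9370c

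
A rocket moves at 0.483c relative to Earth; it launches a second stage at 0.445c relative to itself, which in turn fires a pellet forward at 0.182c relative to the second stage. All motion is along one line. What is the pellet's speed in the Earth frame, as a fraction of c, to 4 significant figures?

u ≈ 0.8304c

Compose boost 2: (0.445 + 0.483)/(1 + 0.445×0.483) = 0.9280/1.21494 = 0.763827
Compose boost 3: (0.182 + 0.763827)/(1 + 0.182×0.763827) = 0.945827/1.13902 = 0.8304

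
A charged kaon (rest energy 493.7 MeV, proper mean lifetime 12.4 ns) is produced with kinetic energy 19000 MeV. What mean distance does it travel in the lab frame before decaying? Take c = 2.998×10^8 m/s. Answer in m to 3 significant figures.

γ = 1 + K/(m₀c²) = 1 + 19000/493.7 = 39.485
β = √(1 − 1/γ²) = 0.99968
Dilated lifetime: γτ₀ = 39.485 × 12.4 ns = 489.61 ns
d = βc·γτ₀ = 0.99968 × (2.998×10^8 m/s) × 4.8961×10^-7 s = 147 m

d ≈ 147 m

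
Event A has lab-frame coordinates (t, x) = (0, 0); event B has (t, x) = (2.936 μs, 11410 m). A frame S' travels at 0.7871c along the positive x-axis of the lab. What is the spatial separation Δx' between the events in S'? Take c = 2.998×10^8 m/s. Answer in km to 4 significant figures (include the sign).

γ = 1/√(1 − 0.7871²) = 1.62120
Δx' = γ(Δx − vΔt) = 1.62120 × (11410 m − 0.7871×(2.998×10^8 m/s)×2.936×10^-6 s)
= 1.62120 × (10717.2 m) = 17.37 km

Δx' ≈ 17.37 km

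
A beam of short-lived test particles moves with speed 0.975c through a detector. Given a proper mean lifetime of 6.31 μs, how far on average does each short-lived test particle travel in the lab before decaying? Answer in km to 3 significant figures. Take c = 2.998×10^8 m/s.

d ≈ 8.30 km

γ = 1/√(1 − 0.975²) = 4.5004
Dilated lifetime: Δt = γτ₀ = 4.5004 × 6.31 μs = 28.397 μs
d = vΔt = 0.975c × 28.397 μs = 2.9230×10^8 m/s × 2.8397×10^-5 s = 8.30 km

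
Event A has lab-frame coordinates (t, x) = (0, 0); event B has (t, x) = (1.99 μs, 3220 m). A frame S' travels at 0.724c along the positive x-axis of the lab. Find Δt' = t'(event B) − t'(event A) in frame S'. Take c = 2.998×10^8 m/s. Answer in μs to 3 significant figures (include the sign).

Δt' ≈ -8.39 μs

γ = 1/√(1 − 0.724²) = 1.4497
Δt' = γ(Δt − vΔx/c²) = 1.4497 × (1.99 μs − 0.724×3220 m / (2.998×10^8 m/s))
= 1.4497 × (-5.7861 μs) = -8.39 μs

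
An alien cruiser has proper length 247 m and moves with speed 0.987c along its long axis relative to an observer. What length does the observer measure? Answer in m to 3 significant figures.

γ = 1/√(1 − 0.987²) = 6.2220
Length contraction: L = L₀/γ = 247/6.2220 = 39.7 m

L ≈ 39.7 m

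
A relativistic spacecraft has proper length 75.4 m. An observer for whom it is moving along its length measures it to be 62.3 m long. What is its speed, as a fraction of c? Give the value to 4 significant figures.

β ≈ 0.5633

γ = L₀/L = 75.4/62.3 = 1.21027
β = √(1 − 1/γ²) = 0.5633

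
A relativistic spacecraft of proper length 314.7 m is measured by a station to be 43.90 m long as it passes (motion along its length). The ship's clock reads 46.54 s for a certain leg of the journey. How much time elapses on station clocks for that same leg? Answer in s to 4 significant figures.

Length contraction ⇒ γ = L₀/L = 314.7/43.90 = 7.16856
Time dilation: Δt = γτ₀ = 7.16856 × 46.54 s = 333.6 s

Δt ≈ 333.6 s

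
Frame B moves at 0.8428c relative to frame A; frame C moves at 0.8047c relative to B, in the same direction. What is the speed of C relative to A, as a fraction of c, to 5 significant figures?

Compose boost 2: (0.8047 + 0.8428)/(1 + 0.8047×0.8428) = 1.6475/1.678201 = 0.98171

u ≈ 0.98171c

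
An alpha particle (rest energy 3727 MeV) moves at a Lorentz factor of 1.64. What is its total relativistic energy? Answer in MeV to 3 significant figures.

E ≈ 6110 MeV

γ = 1.64 (given)
E = γm₀c² = 1.64 × 3727 MeV = 6110 MeV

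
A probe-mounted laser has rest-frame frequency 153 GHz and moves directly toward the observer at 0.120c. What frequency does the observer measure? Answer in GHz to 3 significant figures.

f_obs ≈ 173 GHz

Relativistic Doppler: f_obs = f_src √((1+β)/(1−β))
= 153 × √(1.1200/0.88000) = 153 × 1.1282 = 173 GHz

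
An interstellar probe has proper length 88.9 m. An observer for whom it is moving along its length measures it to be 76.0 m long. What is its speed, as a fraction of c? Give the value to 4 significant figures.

β ≈ 0.5188

γ = L₀/L = 88.9/76.0 = 1.16974
β = √(1 − 1/γ²) = 0.5188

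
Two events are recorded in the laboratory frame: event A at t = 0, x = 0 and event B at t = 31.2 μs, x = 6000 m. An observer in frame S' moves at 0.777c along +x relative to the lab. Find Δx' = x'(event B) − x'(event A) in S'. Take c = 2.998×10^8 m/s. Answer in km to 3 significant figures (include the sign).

γ = 1/√(1 − 0.777²) = 1.5886
Δx' = γ(Δx − vΔt) = 1.5886 × (6000 m − 0.777×(2.998×10^8 m/s)×31.2×10^-6 s)
= 1.5886 × (-1267.9 m) = -2.01 km

Δx' ≈ -2.01 km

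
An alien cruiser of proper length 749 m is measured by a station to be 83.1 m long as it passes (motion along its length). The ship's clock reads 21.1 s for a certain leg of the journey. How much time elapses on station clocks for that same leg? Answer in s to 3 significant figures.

Δt ≈ 190 s

Length contraction ⇒ γ = L₀/L = 749/83.1 = 9.0132
Time dilation: Δt = γτ₀ = 9.0132 × 21.1 s = 190 s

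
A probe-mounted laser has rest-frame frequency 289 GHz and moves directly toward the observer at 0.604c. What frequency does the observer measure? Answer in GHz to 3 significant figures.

Relativistic Doppler: f_obs = f_src √((1+β)/(1−β))
= 289 × √(1.6040/0.39600) = 289 × 2.0126 = 582 GHz

f_obs ≈ 582 GHz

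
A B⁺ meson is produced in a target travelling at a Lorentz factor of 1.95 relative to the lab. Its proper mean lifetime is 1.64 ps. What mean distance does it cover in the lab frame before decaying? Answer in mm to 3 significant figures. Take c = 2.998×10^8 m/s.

d ≈ 0.823 mm

β = √(1 − 1/γ²) = √(1 − 1/1.95²) = 0.85850
Dilated lifetime: Δt = γτ₀ = 1.95 × 1.64 ps = 3.1980 ps
d = vΔt = 0.85850c × 3.1980 ps = 2.5738×10^8 m/s × 3.1980×10^-12 s = 0.823 mm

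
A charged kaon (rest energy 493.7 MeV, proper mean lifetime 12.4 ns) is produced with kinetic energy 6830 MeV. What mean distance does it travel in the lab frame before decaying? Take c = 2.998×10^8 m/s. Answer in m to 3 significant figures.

γ = 1 + K/(m₀c²) = 1 + 6830/493.7 = 14.834
β = √(1 − 1/γ²) = 0.99773
Dilated lifetime: γτ₀ = 14.834 × 12.4 ns = 183.95 ns
d = βc·γτ₀ = 0.99773 × (2.998×10^8 m/s) × 1.8395×10^-7 s = 55.0 m

d ≈ 55.0 m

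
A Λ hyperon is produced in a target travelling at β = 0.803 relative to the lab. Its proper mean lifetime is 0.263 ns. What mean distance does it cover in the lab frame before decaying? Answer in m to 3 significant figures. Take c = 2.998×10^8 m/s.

d ≈ 0.106 m

γ = 1/√(1 − 0.803²) = 1.6779
Dilated lifetime: Δt = γτ₀ = 1.6779 × 0.263 ns = 0.44129 ns
d = vΔt = 0.803c × 0.44129 ns = 2.4074×10^8 m/s × 4.4129×10^-10 s = 0.106 m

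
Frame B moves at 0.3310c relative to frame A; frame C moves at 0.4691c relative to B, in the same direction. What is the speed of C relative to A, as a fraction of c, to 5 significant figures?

u ≈ 0.69256c

Compose boost 2: (0.4691 + 0.3310)/(1 + 0.4691×0.3310) = 0.80010/1.155272 = 0.69256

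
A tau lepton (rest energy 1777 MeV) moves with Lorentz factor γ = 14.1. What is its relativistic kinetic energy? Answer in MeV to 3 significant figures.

K ≈ 23300 MeV

γ = 14.1 (given)
K = (γ − 1)m₀c² = (14.1 − 1) × 1777 MeV = 13.100 × 1777 MeV = 23300 MeV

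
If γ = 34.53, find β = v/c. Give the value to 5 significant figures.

β = √(1 − 1/γ²) = √(1 − 1/34.53²) = √(0.9991613) = 0.99958

β ≈ 0.99958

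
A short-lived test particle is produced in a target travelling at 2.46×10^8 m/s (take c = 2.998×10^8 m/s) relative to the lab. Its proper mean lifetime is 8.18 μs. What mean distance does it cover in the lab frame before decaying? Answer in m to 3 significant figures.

β = v/c = 2.46×10^8 / 2.998×10^8 = 0.82055
γ = 1/√(1 − 0.82055²) = 1.7495
Dilated lifetime: Δt = γτ₀ = 1.7495 × 8.18 μs = 14.311 μs
d = vΔt = 0.82055c × 14.311 μs = 2.4600×10^8 m/s × 1.4311×10^-5 s = 3520 m

d ≈ 3520 m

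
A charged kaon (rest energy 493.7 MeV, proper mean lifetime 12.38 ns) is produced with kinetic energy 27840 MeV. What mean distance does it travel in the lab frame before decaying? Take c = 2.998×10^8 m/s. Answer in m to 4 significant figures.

d ≈ 213.0 m

γ = 1 + K/(m₀c²) = 1 + 27840/493.7 = 57.3905
β = √(1 − 1/γ²) = 0.999848
Dilated lifetime: γτ₀ = 57.3905 × 12.38 ns = 710.495 ns
d = βc·γτ₀ = 0.999848 × (2.998×10^8 m/s) × 7.10495×10^-7 s = 213.0 m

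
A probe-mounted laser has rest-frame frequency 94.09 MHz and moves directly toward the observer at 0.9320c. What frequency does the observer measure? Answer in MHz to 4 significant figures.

Relativistic Doppler: f_obs = f_src √((1+β)/(1−β))
= 94.09 × √(1.93200/0.0680000) = 94.09 × 5.33027 = 501.5 MHz

f_obs ≈ 501.5 MHz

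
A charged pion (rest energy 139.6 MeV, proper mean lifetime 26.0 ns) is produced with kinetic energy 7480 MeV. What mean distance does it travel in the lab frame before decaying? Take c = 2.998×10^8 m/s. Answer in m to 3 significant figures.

γ = 1 + K/(m₀c²) = 1 + 7480/139.6 = 54.582
β = √(1 − 1/γ²) = 0.99983
Dilated lifetime: γτ₀ = 54.582 × 26.0 ns = 1419.1 ns
d = βc·γτ₀ = 0.99983 × (2.998×10^8 m/s) × 1.4191×10^-6 s = 425 m

d ≈ 425 m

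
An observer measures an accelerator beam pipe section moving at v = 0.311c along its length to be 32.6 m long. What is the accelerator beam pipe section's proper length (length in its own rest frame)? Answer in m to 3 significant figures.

γ = 1/√(1 − 0.311²) = 1.0522
L₀ = γL = 1.0522 × 32.6 = 34.3 m

L₀ ≈ 34.3 m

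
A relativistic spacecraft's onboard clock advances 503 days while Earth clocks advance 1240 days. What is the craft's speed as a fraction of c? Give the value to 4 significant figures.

γ = Δt/τ₀ = 1240/503 = 2.46521
β = √(1 − 1/γ²) = √(1 − 1/2.46521²) = 0.9140

β ≈ 0.9140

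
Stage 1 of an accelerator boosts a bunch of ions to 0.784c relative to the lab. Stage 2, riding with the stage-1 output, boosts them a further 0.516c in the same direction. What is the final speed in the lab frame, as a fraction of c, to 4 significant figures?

Compose boost 2: (0.516 + 0.784)/(1 + 0.516×0.784) = 1.300/1.40454 = 0.9256

u ≈ 0.9256c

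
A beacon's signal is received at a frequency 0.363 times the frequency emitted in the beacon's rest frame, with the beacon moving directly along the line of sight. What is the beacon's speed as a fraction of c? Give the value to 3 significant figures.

β ≈ 0.767

f_obs/f_src = √((1−β)/(1+β)) = 0.363  ⇒  (1−β)/(1+β) = 0.13177
β = |1 − D²|/(1 + D²) = |1 − 0.13177|/(1 + 0.13177) = 0.767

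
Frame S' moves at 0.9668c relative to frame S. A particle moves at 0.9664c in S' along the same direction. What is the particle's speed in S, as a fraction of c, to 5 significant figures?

Relativistic velocity addition: u = (u' + v)/(1 + u'v/c²)
= (0.9664 + 0.9668)/(1 + 0.9664×0.9668) = 1.9332/1.934316 = 0.99942

u ≈ 0.99942c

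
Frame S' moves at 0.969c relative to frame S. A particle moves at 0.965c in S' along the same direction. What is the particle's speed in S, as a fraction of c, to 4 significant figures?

u ≈ 0.9994c

Relativistic velocity addition: u = (u' + v)/(1 + u'v/c²)
= (0.965 + 0.969)/(1 + 0.965×0.969) = 1.934/1.93508 = 0.9994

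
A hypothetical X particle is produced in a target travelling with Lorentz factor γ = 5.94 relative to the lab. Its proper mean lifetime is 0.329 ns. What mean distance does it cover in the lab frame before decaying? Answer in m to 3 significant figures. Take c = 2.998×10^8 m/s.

d ≈ 0.578 m

β = √(1 − 1/γ²) = √(1 − 1/5.94²) = 0.98573
Dilated lifetime: Δt = γτ₀ = 5.94 × 0.329 ns = 1.9543 ns
d = vΔt = 0.98573c × 1.9543 ns = 2.9552×10^8 m/s × 1.9543×10^-9 s = 0.578 m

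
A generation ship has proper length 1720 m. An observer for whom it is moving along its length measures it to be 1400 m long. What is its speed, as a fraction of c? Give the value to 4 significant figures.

γ = L₀/L = 1720/1400 = 1.22857
β = √(1 − 1/γ²) = 0.5809

β ≈ 0.5809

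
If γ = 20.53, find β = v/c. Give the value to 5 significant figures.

β ≈ 0.99881

β = √(1 − 1/γ²) = √(1 − 1/20.53²) = √(0.9976274) = 0.99881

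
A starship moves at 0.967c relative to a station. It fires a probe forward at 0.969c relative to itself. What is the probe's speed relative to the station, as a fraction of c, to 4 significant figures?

u ≈ 0.9995c

Relativistic velocity addition: u = (u' + v)/(1 + u'v/c²)
= (0.969 + 0.967)/(1 + 0.969×0.967) = 1.936/1.93702 = 0.9995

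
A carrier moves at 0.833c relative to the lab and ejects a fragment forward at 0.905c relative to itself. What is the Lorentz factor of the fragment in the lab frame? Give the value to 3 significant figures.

u_lab = (0.905 + 0.833)/(1 + 0.905×0.833) = 1.738/1.75387 = 0.990954
γ = 1/√(1 − 0.990954²) = 7.45

γ ≈ 7.45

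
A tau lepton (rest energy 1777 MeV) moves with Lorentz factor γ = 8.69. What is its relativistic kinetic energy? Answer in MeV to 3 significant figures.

K ≈ 13700 MeV

γ = 8.69 (given)
K = (γ − 1)m₀c² = (8.69 − 1) × 1777 MeV = 7.6900 × 1777 MeV = 13700 MeV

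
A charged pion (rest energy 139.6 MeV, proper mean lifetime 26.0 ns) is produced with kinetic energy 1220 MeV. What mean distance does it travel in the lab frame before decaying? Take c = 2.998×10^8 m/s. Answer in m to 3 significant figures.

d ≈ 75.5 m

γ = 1 + K/(m₀c²) = 1 + 1220/139.6 = 9.7393
β = √(1 − 1/γ²) = 0.99471
Dilated lifetime: γτ₀ = 9.7393 × 26.0 ns = 253.22 ns
d = βc·γτ₀ = 0.99471 × (2.998×10^8 m/s) × 2.5322×10^-7 s = 75.5 m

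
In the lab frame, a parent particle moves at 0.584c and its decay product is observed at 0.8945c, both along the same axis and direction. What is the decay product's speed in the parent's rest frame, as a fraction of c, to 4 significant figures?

Inverse velocity addition: u' = (u − v)/(1 − uv/c²)
= (0.8945 − 0.584)/(1 − 0.8945×0.584) = 0.3105/0.477612 = 0.6501

u' ≈ 0.6501c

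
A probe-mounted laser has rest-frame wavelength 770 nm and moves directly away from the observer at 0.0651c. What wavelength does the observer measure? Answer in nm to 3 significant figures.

λ_obs ≈ 822 nm

Relativistic Doppler: λ_obs = λ_src √((1+β)/(1−β))
= 770 × √(1.0651/0.93490) = 770 × 1.0674 = 822 nm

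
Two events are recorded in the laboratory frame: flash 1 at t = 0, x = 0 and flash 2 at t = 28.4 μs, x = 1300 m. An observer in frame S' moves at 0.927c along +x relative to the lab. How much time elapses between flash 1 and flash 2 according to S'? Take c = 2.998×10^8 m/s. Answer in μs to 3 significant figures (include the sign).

Δt' ≈ 65.0 μs

γ = 1/√(1 − 0.927²) = 2.6662
Δt' = γ(Δt − vΔx/c²) = 2.6662 × (28.4 μs − 0.927×1300 m / (2.998×10^8 m/s))
= 2.6662 × (24.380 μs) = 65.0 μs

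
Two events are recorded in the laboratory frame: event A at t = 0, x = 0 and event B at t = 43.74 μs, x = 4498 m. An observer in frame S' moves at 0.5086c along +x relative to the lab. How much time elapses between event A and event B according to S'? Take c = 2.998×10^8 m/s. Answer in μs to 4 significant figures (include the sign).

γ = 1/√(1 − 0.5086²) = 1.16144
Δt' = γ(Δt − vΔx/c²) = 1.16144 × (43.74 μs − 0.5086×4498 m / (2.998×10^8 m/s))
= 1.16144 × (36.1093 μs) = 41.94 μs

Δt' ≈ 41.94 μs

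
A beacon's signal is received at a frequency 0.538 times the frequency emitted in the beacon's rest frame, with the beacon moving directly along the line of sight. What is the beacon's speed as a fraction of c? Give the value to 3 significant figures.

f_obs/f_src = √((1−β)/(1+β)) = 0.538  ⇒  (1−β)/(1+β) = 0.28944
β = |1 − D²|/(1 + D²) = |1 − 0.28944|/(1 + 0.28944) = 0.551

β ≈ 0.551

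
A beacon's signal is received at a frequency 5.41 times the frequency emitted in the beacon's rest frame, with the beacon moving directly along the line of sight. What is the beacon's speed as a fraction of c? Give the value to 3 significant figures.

β ≈ 0.934

f_obs/f_src = √((1+β)/(1−β)) = 5.41  ⇒  (1+β)/(1−β) = 29.268
β = |1 − D²|/(1 + D²) = |1 − 29.268|/(1 + 29.268) = 0.934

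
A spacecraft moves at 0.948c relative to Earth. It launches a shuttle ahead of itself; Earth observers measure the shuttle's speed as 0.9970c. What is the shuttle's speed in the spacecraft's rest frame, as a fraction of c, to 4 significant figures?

Inverse velocity addition: u' = (u − v)/(1 − uv/c²)
= (0.9970 − 0.948)/(1 − 0.9970×0.948) = 0.04900/0.0548440 = 0.8934

u' ≈ 0.8934c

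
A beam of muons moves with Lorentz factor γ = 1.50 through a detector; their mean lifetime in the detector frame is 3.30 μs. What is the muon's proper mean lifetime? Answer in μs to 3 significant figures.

γ = 1.50 (given)
Proper time: τ₀ = Δt/γ = 3.30/1.50 = 2.20 μs

τ₀ ≈ 2.20 μs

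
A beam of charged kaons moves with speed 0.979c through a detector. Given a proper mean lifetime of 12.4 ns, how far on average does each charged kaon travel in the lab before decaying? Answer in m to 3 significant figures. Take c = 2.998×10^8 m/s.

γ = 1/√(1 − 0.979²) = 4.9053
Dilated lifetime: Δt = γτ₀ = 4.9053 × 12.4 ns = 60.826 ns
d = vΔt = 0.979c × 60.826 ns = 2.9350×10^8 m/s × 6.0826×10^-8 s = 17.9 m

d ≈ 17.9 m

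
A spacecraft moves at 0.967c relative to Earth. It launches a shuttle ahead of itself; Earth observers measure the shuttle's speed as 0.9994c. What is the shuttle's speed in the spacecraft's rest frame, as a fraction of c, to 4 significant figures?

Inverse velocity addition: u' = (u − v)/(1 − uv/c²)
= (0.9994 − 0.967)/(1 − 0.9994×0.967) = 0.03240/0.0335802 = 0.9649

u' ≈ 0.9649c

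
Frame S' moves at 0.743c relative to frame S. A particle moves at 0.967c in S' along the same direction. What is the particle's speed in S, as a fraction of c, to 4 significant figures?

u ≈ 0.9951c

Relativistic velocity addition: u = (u' + v)/(1 + u'v/c²)
= (0.967 + 0.743)/(1 + 0.967×0.743) = 1.710/1.71848 = 0.9951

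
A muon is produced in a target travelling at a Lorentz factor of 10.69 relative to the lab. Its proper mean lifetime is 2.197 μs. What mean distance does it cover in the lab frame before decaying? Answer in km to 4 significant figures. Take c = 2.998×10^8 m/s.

d ≈ 7.010 km

β = √(1 − 1/γ²) = √(1 − 1/10.69²) = 0.995615
Dilated lifetime: Δt = γτ₀ = 10.69 × 2.197 μs = 23.4859 μs
d = vΔt = 0.995615c × 23.4859 μs = 2.98485×10^8 m/s × 2.34859×10^-5 s = 7.010 km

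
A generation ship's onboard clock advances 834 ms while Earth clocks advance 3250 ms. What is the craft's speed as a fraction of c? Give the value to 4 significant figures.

γ = Δt/τ₀ = 3250/834 = 3.89688
β = √(1 − 1/γ²) = √(1 − 1/3.89688²) = 0.9665

β ≈ 0.9665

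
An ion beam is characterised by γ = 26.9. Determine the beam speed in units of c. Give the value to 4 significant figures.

β ≈ 0.9993

β = √(1 − 1/γ²) = √(1 − 1/26.9²) = √(0.998618) = 0.9993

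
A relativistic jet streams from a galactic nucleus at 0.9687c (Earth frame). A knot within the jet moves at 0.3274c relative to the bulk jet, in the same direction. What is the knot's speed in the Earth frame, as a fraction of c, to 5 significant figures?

Relativistic velocity addition: u = (u' + v)/(1 + u'v/c²)
= (0.3274 + 0.9687)/(1 + 0.3274×0.9687) = 1.2961/1.317152 = 0.98402

u ≈ 0.98402c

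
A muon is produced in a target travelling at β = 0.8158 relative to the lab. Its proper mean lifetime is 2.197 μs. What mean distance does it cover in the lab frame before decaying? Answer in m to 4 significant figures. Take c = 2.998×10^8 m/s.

γ = 1/√(1 − 0.8158²) = 1.72910
Dilated lifetime: Δt = γτ₀ = 1.72910 × 2.197 μs = 3.79884 μs
d = vΔt = 0.8158c × 3.79884 μs = 2.44577×10^8 m/s × 3.79884×10^-6 s = 929.1 m

d ≈ 929.1 m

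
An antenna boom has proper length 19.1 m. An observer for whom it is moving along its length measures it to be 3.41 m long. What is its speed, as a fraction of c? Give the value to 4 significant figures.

β ≈ 0.9839

γ = L₀/L = 19.1/3.41 = 5.60117
β = √(1 − 1/γ²) = 0.9839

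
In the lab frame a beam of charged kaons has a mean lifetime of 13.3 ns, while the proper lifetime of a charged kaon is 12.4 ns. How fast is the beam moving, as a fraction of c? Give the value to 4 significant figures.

β ≈ 0.3616

γ = Δt/τ₀ = 13.3/12.4 = 1.07258
β = √(1 − 1/γ²) = √(1 − 1/1.07258²) = 0.3616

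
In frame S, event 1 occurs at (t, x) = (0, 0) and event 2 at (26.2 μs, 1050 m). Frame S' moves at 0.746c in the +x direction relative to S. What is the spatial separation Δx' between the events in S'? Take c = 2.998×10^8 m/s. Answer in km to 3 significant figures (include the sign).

γ = 1/√(1 − 0.746²) = 1.5016
Δx' = γ(Δx − vΔt) = 1.5016 × (1050 m − 0.746×(2.998×10^8 m/s)×26.2×10^-6 s)
= 1.5016 × (-4809.7 m) = -7.22 km

Δx' ≈ -7.22 km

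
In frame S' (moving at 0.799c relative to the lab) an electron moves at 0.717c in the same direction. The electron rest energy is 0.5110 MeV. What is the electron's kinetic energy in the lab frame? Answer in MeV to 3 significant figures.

K ≈ 1.41 MeV

u_lab = (0.717 + 0.799)/(1 + 0.717×0.799) = 0.963835
γ = 1/√(1 − 0.963835²) = 3.7524
K = (γ − 1)m₀c² = (3.7524 − 1) × 0.5110 = 2.7524 × 0.5110 = 1.41 MeV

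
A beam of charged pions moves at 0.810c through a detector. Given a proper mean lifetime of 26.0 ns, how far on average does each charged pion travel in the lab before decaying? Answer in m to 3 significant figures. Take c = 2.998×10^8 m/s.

γ = 1/√(1 − 0.810²) = 1.7052
Dilated lifetime: Δt = γτ₀ = 1.7052 × 26.0 ns = 44.336 ns
d = vΔt = 0.810c × 44.336 ns = 2.4284×10^8 m/s × 4.4336×10^-8 s = 10.8 m

d ≈ 10.8 m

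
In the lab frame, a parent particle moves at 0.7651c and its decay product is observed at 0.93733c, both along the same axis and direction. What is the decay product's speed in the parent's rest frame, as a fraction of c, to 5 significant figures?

Inverse velocity addition: u' = (u − v)/(1 − uv/c²)
= (0.93733 − 0.7651)/(1 − 0.93733×0.7651) = 0.17223/0.2828488 = 0.60891

u' ≈ 0.60891c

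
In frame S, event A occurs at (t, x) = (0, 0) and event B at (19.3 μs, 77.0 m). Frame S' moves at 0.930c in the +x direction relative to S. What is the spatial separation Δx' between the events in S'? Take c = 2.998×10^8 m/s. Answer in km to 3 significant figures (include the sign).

Δx' ≈ -14.4 km

γ = 1/√(1 − 0.930²) = 2.7206
Δx' = γ(Δx − vΔt) = 2.7206 × (77.0 m − 0.930×(2.998×10^8 m/s)×19.3×10^-6 s)
= 2.7206 × (-5304.1 m) = -14.4 km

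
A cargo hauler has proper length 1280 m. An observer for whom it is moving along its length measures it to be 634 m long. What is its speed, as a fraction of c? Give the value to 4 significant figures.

γ = L₀/L = 1280/634 = 2.01893
β = √(1 − 1/γ²) = 0.8687

β ≈ 0.8687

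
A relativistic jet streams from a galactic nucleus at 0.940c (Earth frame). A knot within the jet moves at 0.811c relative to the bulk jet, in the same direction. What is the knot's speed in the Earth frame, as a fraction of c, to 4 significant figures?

Relativistic velocity addition: u = (u' + v)/(1 + u'v/c²)
= (0.811 + 0.940)/(1 + 0.811×0.940) = 1.751/1.76234 = 0.9936

u ≈ 0.9936c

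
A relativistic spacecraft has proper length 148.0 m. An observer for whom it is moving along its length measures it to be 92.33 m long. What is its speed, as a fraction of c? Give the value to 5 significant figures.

γ = L₀/L = 148.0/92.33 = 1.602946
β = √(1 − 1/γ²) = 0.78154

β ≈ 0.78154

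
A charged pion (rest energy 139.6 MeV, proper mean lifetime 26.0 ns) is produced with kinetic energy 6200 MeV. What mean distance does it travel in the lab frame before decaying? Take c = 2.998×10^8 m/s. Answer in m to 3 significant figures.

γ = 1 + K/(m₀c²) = 1 + 6200/139.6 = 45.413
β = √(1 − 1/γ²) = 0.99976
Dilated lifetime: γτ₀ = 45.413 × 26.0 ns = 1180.7 ns
d = βc·γτ₀ = 0.99976 × (2.998×10^8 m/s) × 1.1807×10^-6 s = 354 m

d ≈ 354 m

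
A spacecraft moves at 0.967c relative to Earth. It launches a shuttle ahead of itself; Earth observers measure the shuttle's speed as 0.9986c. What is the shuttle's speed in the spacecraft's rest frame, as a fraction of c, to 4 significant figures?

Inverse velocity addition: u' = (u − v)/(1 − uv/c²)
= (0.9986 − 0.967)/(1 − 0.9986×0.967) = 0.03160/0.0343538 = 0.9198

u' ≈ 0.9198c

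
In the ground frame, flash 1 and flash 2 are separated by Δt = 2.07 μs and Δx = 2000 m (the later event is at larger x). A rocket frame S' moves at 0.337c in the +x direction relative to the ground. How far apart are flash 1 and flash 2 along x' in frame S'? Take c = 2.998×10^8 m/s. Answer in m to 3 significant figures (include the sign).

Δx' ≈ 1900 m

γ = 1/√(1 − 0.337²) = 1.0621
Δx' = γ(Δx − vΔt) = 1.0621 × (2000 m − 0.337×(2.998×10^8 m/s)×2.07×10^-6 s)
= 1.0621 × (1790.9 m) = 1900 m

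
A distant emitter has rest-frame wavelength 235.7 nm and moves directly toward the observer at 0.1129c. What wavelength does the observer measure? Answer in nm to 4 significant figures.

Relativistic Doppler: λ_obs = λ_src √((1−β)/(1+β))
= 235.7 × √(0.887100/1.11290) = 235.7 × 0.892808 = 210.4 nm

λ_obs ≈ 210.4 nm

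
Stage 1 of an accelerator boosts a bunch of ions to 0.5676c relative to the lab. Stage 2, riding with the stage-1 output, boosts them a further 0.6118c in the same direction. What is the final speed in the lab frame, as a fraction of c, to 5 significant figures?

u ≈ 0.87541c

Compose boost 2: (0.6118 + 0.5676)/(1 + 0.6118×0.5676) = 1.1794/1.347258 = 0.87541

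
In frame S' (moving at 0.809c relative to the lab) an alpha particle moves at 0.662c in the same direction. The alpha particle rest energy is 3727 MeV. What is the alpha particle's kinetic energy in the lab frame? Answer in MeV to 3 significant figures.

u_lab = (0.662 + 0.809)/(1 + 0.662×0.809) = 0.957958
γ = 1/√(1 − 0.957958²) = 3.4854
K = (γ − 1)m₀c² = (3.4854 − 1) × 3727 = 2.4854 × 3727 = 9260 MeV

K ≈ 9260 MeV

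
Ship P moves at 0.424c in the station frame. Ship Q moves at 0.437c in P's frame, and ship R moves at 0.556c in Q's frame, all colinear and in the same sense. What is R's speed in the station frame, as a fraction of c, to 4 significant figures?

Compose boost 2: (0.437 + 0.424)/(1 + 0.437×0.424) = 0.8610/1.18529 = 0.726406
Compose boost 3: (0.556 + 0.726406)/(1 + 0.556×0.726406) = 1.28241/1.40388 = 0.9135

u ≈ 0.9135c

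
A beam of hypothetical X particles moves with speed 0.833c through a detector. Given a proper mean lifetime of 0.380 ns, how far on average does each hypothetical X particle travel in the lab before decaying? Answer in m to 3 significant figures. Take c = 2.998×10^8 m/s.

d ≈ 0.172 m

γ = 1/√(1 − 0.833²) = 1.8074
Dilated lifetime: Δt = γτ₀ = 1.8074 × 0.380 ns = 0.68682 ns
d = vΔt = 0.833c × 0.68682 ns = 2.4973×10^8 m/s × 6.8682×10^-10 s = 0.172 m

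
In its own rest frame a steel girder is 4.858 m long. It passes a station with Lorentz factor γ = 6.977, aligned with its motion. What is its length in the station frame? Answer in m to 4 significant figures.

γ = 6.977 (given)
Length contraction: L = L₀/γ = 4.858/6.977 = 0.6963 m

L ≈ 0.6963 m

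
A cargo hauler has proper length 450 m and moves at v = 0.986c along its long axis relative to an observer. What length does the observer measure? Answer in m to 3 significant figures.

L ≈ 75.0 m

γ = 1/√(1 − 0.986²) = 5.9972
Length contraction: L = L₀/γ = 450/5.9972 = 75.0 m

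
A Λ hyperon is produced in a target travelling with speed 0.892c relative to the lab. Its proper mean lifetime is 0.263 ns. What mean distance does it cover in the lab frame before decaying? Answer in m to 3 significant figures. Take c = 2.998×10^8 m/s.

d ≈ 0.156 m

γ = 1/√(1 − 0.892²) = 2.2122
Dilated lifetime: Δt = γτ₀ = 2.2122 × 0.263 ns = 0.58181 ns
d = vΔt = 0.892c × 0.58181 ns = 2.6742×10^8 m/s × 5.8181×10^-10 s = 0.156 m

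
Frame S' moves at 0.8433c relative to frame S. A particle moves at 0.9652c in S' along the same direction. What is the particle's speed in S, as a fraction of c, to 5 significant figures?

u ≈ 0.99699c

Relativistic velocity addition: u = (u' + v)/(1 + u'v/c²)
= (0.9652 + 0.8433)/(1 + 0.9652×0.8433) = 1.8085/1.813953 = 0.99699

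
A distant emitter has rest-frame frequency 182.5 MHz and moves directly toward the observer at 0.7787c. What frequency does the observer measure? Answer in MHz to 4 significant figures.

Relativistic Doppler: f_obs = f_src √((1+β)/(1−β))
= 182.5 × √(1.77870/0.221300) = 182.5 × 2.83505 = 517.4 MHz

f_obs ≈ 517.4 MHz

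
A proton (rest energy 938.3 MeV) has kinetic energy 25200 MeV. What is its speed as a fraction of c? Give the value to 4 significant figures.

γ = 1 + K/(m₀c²) = 1 + 25200/938.3 = 27.8571
β = √(1 − 1/γ²) = 0.9994

β ≈ 0.9994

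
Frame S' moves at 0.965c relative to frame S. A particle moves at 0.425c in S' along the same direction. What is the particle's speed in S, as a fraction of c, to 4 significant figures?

u ≈ 0.9857c

Relativistic velocity addition: u = (u' + v)/(1 + u'v/c²)
= (0.425 + 0.965)/(1 + 0.425×0.965) = 1.390/1.41012 = 0.9857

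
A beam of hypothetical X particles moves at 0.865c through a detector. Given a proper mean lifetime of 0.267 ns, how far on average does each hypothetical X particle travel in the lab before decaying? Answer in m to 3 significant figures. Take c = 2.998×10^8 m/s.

γ = 1/√(1 − 0.865²) = 1.9929
Dilated lifetime: Δt = γτ₀ = 1.9929 × 0.267 ns = 0.53211 ns
d = vΔt = 0.865c × 0.53211 ns = 2.5933×10^8 m/s × 5.3211×10^-10 s = 0.138 m

d ≈ 0.138 m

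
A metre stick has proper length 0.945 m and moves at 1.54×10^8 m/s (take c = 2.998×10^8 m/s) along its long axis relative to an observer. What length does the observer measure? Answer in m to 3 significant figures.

L ≈ 0.811 m

β = v/c = 1.54×10^8 / 2.998×10^8 = 0.51368
γ = 1/√(1 − 0.51368²) = 1.1655
Length contraction: L = L₀/γ = 0.945/1.1655 = 0.811 m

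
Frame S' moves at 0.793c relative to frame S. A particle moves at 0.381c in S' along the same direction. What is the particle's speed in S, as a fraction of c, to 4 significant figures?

u ≈ 0.9016c

Relativistic velocity addition: u = (u' + v)/(1 + u'v/c²)
= (0.381 + 0.793)/(1 + 0.381×0.793) = 1.174/1.30213 = 0.9016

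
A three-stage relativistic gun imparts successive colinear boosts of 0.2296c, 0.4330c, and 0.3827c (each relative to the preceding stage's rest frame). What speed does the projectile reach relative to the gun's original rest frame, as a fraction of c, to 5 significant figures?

u ≈ 0.80070c

Compose boost 2: (0.4330 + 0.2296)/(1 + 0.4330×0.2296) = 0.66260/1.099417 = 0.6026832
Compose boost 3: (0.3827 + 0.6026832)/(1 + 0.3827×0.6026832) = 0.9853832/1.230647 = 0.80070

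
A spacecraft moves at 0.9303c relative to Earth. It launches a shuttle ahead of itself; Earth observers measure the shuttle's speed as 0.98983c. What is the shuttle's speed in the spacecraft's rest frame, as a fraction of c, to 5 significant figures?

u' ≈ 0.75201c

Inverse velocity addition: u' = (u − v)/(1 − uv/c²)
= (0.98983 − 0.9303)/(1 − 0.98983×0.9303) = 0.059530/0.07916115 = 0.75201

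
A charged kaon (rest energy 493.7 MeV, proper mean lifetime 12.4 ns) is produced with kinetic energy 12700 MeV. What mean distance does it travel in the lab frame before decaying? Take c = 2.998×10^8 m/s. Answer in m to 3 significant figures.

γ = 1 + K/(m₀c²) = 1 + 12700/493.7 = 26.724
β = √(1 − 1/γ²) = 0.99930
Dilated lifetime: γτ₀ = 26.724 × 12.4 ns = 331.38 ns
d = βc·γτ₀ = 0.99930 × (2.998×10^8 m/s) × 3.3138×10^-7 s = 99.3 m

d ≈ 99.3 m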